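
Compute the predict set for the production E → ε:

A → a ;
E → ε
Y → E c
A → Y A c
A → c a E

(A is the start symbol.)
{ $, 'c' }

PREDICT(E → ε) = (FIRST(RHS) \ {ε}) ∪ (FOLLOW(E) if ε ∈ FIRST(RHS), i.e. RHS ⇒* ε)
The right-hand side is ε (FIRST(ε) = { ε }), so the predict set is FOLLOW(E) = { $, 'c' }
PREDICT(E → ε) = { $, 'c' }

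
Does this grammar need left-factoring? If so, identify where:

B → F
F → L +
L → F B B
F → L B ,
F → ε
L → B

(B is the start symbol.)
Yes, F has productions with common prefix 'L'

Left-factoring is needed when two productions for the same non-terminal
share a common prefix on the right-hand side.

Productions for F:
  F → L +
  F → L B ,
  F → ε
Productions for L:
  L → F B B
  L → B

Found common prefix 'L' in productions for F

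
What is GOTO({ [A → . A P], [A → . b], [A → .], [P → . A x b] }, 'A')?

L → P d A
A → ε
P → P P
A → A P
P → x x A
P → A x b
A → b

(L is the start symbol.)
{ [A → . A P], [A → . b], [A → .], [A → A . P], [P → . A x b], [P → . P P], [P → . x x A], [P → A . x b] }

GOTO(I, 'A') = CLOSURE({ [A → αX.β] : [A → α.Xβ] ∈ I, X = 'A' })

Items with dot before 'A', with the dot advanced:
  [A → . A P] → [A → A . P]
  [P → . A x b] → [P → A . x b]
Closure of the advanced items:
  [A → A . P] has the dot before P: add [P → . P P], [P → . x x A], [P → . A x b]
  [P → . A x b] has the dot before A: add [A → .], [A → . A P], [A → . b]

GOTO = { [A → . A P], [A → . b], [A → .], [A → A . P], [P → . A x b], [P → . P P], [P → . x x A], [P → A . x b] }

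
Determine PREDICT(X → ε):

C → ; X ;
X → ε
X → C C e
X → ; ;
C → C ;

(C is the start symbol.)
PREDICT(X → ε) = (FIRST(RHS) \ {ε}) ∪ (FOLLOW(X) if ε ∈ FIRST(RHS), i.e. RHS ⇒* ε)
The right-hand side is ε (FIRST(ε) = { ε }), so the predict set is FOLLOW(X) = { ';' }
PREDICT(X → ε) = { ';' }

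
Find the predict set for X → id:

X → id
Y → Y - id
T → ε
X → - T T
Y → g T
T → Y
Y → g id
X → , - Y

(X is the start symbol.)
PREDICT(X → id) = (FIRST(RHS) \ {ε}) ∪ (FOLLOW(X) if ε ∈ FIRST(RHS), i.e. RHS ⇒* ε)
FIRST(id) = { 'id' }
ε ∉ FIRST(id), so FOLLOW(X) is not added.
PREDICT(X → id) = { 'id' }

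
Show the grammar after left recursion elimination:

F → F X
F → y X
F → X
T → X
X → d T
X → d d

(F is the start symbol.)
F is directly left-recursive. The standard transformation for
  A → A α₁ | ... | A α_m | β₁ | ... | β_n
is
  A  → β₁ A' | ... | β_n A'
  A' → α₁ A' | ... | α_m A' | ε

F → y X becomes F → y X F'
F → X becomes F → X F'
F → F X becomes F' → X F'
Add F' → ε

Productions for other non-terminals are unchanged:
  T → X
  X → d T
  X → d d

Resulting grammar:
F → y X F'
F → X F'
F' → X F'
F' → ε
T → X
X → d T
X → d d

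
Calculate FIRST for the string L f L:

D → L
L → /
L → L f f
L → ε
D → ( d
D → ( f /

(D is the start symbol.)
{ '/', 'f' }

FIRST sets of the non-terminals involved (from the grammar, by fixed-point iteration):
  FIRST(L) = { '/', 'f', ε }

To compute FIRST(L f L), process the symbols left to right:
Symbol L is a non-terminal. Add FIRST(L) \ {ε} = { '/', 'f' }
L is nullable (ε ∈ FIRST(L)), continue to the next symbol.
Symbol f is a terminal. Add 'f' and stop.
FIRST(L f L) = { '/', 'f' }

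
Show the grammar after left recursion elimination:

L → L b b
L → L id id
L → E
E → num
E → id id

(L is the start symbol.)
L is directly left-recursive. The standard transformation for
  A → A α₁ | ... | A α_m | β₁ | ... | β_n
is
  A  → β₁ A' | ... | β_n A'
  A' → α₁ A' | ... | α_m A' | ε

L → E becomes L → E L'
L → L b b becomes L' → b b L'
L → L id id becomes L' → id id L'
Add L' → ε

Productions for other non-terminals are unchanged:
  E → num
  E → id id

Resulting grammar:
L → E L'
L' → b b L'
L' → id id L'
L' → ε
E → num
E → id id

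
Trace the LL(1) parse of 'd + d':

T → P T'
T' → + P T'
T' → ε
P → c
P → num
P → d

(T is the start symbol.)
LL(1) parsing maintains a stack (initially the start symbol over $) and the input. At each step: if the stack top is a terminal, match it against the current input token; if it is a non-terminal N, replace it with the RHS of M[N, lookahead] (the unique production whose predict set contains the lookahead).

Stack is shown with the top on the left.

Stack     Input    Action
-------------------------
T $       d + d $  output T → P T'
P T' $    d + d $  output P → d
d T' $    d + d $  match 'd'
T' $      + d $    output T' → + P T'
+ P T' $  + d $    match '+'
P T' $    d $      output P → d
d T' $    d $      match 'd'
T' $      $        output T' → ε
$         $        accept

The string is accepted.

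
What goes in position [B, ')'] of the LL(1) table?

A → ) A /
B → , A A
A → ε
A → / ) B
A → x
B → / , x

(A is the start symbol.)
To find M[B, ')'], we find productions for B where ')' is in the predict set (PREDICT(N → α) = (FIRST(α) \ {ε}) ∪ (FOLLOW(N) if α ⇒* ε)).

B → , A A: PREDICT = { ',' }
B → / , x: PREDICT = { '/' }

M[B, ')'] is empty (no production applies)

Answer: Empty (error entry)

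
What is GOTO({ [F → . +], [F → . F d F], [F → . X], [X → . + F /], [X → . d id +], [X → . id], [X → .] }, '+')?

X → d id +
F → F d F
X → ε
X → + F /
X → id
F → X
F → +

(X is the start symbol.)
{ [F → + .], [F → . +], [F → . F d F], [F → . X], [X → + . F /], [X → . + F /], [X → . d id +], [X → . id], [X → .] }

GOTO(I, '+') = CLOSURE({ [A → αX.β] : [A → α.Xβ] ∈ I, X = '+' })

Items with dot before '+', with the dot advanced:
  [F → . +] → [F → + .]
  [X → . + F /] → [X → + . F /]
Closure of the advanced items:
  [X → + . F /] has the dot before F: add [F → . F d F], [F → . X], [F → . +]
  [F → . X] has the dot before X: add [X → . d id +], [X → .], [X → . + F /], [X → . id]

GOTO = { [F → + .], [F → . +], [F → . F d F], [F → . X], [X → + . F /], [X → . + F /], [X → . d id +], [X → . id], [X → .] }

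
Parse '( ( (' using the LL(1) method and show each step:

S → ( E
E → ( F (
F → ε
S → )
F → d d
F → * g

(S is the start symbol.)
Stack is shown with the top on the left.

Stack    Input    Action
------------------------
S $      ( ( ( $  output S → ( E
( E $    ( ( ( $  match '('
E $      ( ( $    output E → ( F (
( F ( $  ( ( $    match '('
F ( $    ( $      output F → ε
( $      ( $      match '('
$        $        accept

The string is accepted.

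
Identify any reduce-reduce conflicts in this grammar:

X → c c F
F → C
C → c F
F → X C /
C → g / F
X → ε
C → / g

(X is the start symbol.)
Yes — I14: [C → c F .] vs [X → c c F .]

Augment with X' → X and build the canonical LR(0) collection (I0 = CLOSURE({[X' → . X]}), then GOTO on every symbol after a dot until no new states appear). It has 19 states:
  I0: { [X → . c c F], [X → .], [X' → . X] }  — shift, reduce
  I1: { [X' → X .] }  — accept
  I2: { [X → c . c F] }  — shift
  I3: { [C → . / g], [C → . c F], [C → . g / F], [F → . C], [F → . X C /], [X → . c c F], [X → .], [X → c c . F] }  — shift, reduce
  I4: { [C → / . g] }  — shift
  I5: { [F → C .] }  — reduce
  I6: { [X → c c F .] }  — reduce
  I7: { [C → . / g], [C → . c F], [C → . g / F], [F → X . C /] }  — shift
  I8: { [C → . / g], [C → . c F], [C → . g / F], [C → c . F], [F → . C], [F → . X C /], [X → . c c F], [X → .], [X → c . c F] }  — shift, reduce
  I9: { [C → g . / F] }  — shift
  I10: { [C → . / g], [C → . c F], [C → . g / F], [C → g / . F], [F → . C], [F → . X C /], [X → . c c F], [X → .] }  — shift, reduce
  I11: { [C → g / F .] }  — reduce
  I12: { [C → c F .] }  — reduce
  I13: { [C → . / g], [C → . c F], [C → . g / F], [C → c . F], [F → . C], [F → . X C /], [X → . c c F], [X → .], [X → c . c F], [X → c c . F] }  — shift, reduce
  I14: { [C → c F .], [X → c c F .] }  — 2 reduces
  I15: { [F → X C . /] }  — shift
  I16: { [C → . / g], [C → . c F], [C → . g / F], [C → c . F], [F → . C], [F → . X C /], [X → . c c F], [X → .] }  — shift, reduce
  I17: { [F → X C / .] }  — reduce
  I18: { [C → / g .] }  — reduce

I14 contains complete items [C → c F .], [X → c c F .] — reduce-reduce conflict.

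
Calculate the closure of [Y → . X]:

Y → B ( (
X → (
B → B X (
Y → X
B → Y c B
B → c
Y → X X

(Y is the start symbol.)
Start with: [Y → . X]
  [Y → . X] has the dot before X: add [X → . (]
No further items can be added.

CLOSURE = { [X → . (], [Y → . X] }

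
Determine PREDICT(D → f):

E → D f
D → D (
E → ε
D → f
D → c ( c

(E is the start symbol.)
{ 'f' }

PREDICT(D → f) = (FIRST(RHS) \ {ε}) ∪ (FOLLOW(D) if ε ∈ FIRST(RHS), i.e. RHS ⇒* ε)
FIRST(f) = { 'f' }
ε ∉ FIRST(f), so FOLLOW(D) is not added.
PREDICT(D → f) = { 'f' }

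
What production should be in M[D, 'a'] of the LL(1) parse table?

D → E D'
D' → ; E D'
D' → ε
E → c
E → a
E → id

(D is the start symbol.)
D → E D'

To find M[D, 'a'], we find productions for D where 'a' is in the predict set (PREDICT(N → α) = (FIRST(α) \ {ε}) ∪ (FOLLOW(N) if α ⇒* ε)).

Relevant sets:
  FIRST(E) = { 'a', 'c', 'id' }

D → E D': PREDICT = { 'a', 'c', 'id' }
  'a' is in predict set, so this production goes in M[D, 'a']

M[D, 'a'] = D → E D'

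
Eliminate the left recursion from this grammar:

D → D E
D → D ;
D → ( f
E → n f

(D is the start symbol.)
D → ( f D'
D' → E D'
D' → ; D'
D' → ε
E → n f

D is directly left-recursive. The standard transformation for
  A → A α₁ | ... | A α_m | β₁ | ... | β_n
is
  A  → β₁ A' | ... | β_n A'
  A' → α₁ A' | ... | α_m A' | ε

D → ( f becomes D → ( f D'
D → D E becomes D' → E D'
D → D ; becomes D' → ; D'
Add D' → ε

Productions for other non-terminals are unchanged:
  E → n f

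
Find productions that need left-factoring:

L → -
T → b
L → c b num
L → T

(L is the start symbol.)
Left-factoring is needed when two productions for the same non-terminal
share a common prefix on the right-hand side.

Productions for L:
  L → -
  L → c b num
  L → T

No common prefixes found.

Answer: No, left-factoring is not needed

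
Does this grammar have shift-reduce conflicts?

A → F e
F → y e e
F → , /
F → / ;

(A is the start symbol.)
Augment with A' → A and build the canonical LR(0) collection (I0 = CLOSURE({[A' → . A]}), then GOTO on every symbol after a dot until no new states appear). It has 11 states:
  I0: { [A → . F e], [A' → . A], [F → . , /], [F → . / ;], [F → . y e e] }  — shift
  I1: { [F → , . /] }  — shift
  I2: { [F → / . ;] }  — shift
  I3: { [A' → A .] }  — accept
  I4: { [A → F . e] }  — shift
  I5: { [F → y . e e] }  — shift
  I6: { [F → y e . e] }  — shift
  I7: { [F → y e e .] }  — reduce
  I8: { [A → F e .] }  — reduce
  I9: { [F → / ; .] }  — reduce
  I10: { [F → , / .] }  — reduce

No state contains both a complete item and a shift item.

Answer: No shift-reduce conflicts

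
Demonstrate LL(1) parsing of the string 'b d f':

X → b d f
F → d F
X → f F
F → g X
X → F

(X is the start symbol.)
LL(1) parsing maintains a stack (initially the start symbol over $) and the input. At each step: if the stack top is a terminal, match it against the current input token; if it is a non-terminal N, replace it with the RHS of M[N, lookahead] (the unique production whose predict set contains the lookahead).

Stack is shown with the top on the left.

Stack    Input    Action
------------------------
X $      b d f $  output X → b d f
b d f $  b d f $  match 'b'
d f $    d f $    match 'd'
f $      f $      match 'f'
$        $        accept

The string is accepted.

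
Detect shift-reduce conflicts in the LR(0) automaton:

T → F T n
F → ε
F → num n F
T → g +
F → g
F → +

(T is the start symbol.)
Yes — I0: [F → .] vs [F → . +]; I2: [F → .] vs [F → . +]; I4: [F → g .] vs [T → g . +]; I6: [F → .] vs [F → . +]

Augment with T' → T and build the canonical LR(0) collection (I0 = CLOSURE({[T' → . T]}), then GOTO on every symbol after a dot until no new states appear). It has 12 states:
  I0: { [F → . +], [F → . g], [F → . num n F], [F → .], [T → . F T n], [T → . g +], [T' → . T] }  — shift, reduce
  I1: { [F → + .] }  — reduce
  I2: { [F → . +], [F → . g], [F → . num n F], [F → .], [T → . F T n], [T → . g +], [T → F . T n] }  — shift, reduce
  I3: { [T' → T .] }  — accept
  I4: { [F → g .], [T → g . +] }  — shift, reduce
  I5: { [F → num . n F] }  — shift
  I6: { [F → . +], [F → . g], [F → . num n F], [F → .], [F → num n . F] }  — shift, reduce
  I7: { [F → num n F .] }  — reduce
  I8: { [F → g .] }  — reduce
  I9: { [T → g + .] }  — reduce
  I10: { [T → F T . n] }  — shift
  I11: { [T → F T n .] }  — reduce

I0 contains reduce item [F → .] and shift items [F → . +], [F → . g], [F → . num n F], [T → . g +] — shift-reduce conflict.
I2 contains reduce item [F → .] and shift items [F → . +], [F → . g], [F → . num n F], [T → . g +] — shift-reduce conflict.
I4 contains reduce item [F → g .] and shift item [T → g . +] — shift-reduce conflict.
I6 contains reduce item [F → .] and shift items [F → . +], [F → . g], [F → . num n F] — shift-reduce conflict.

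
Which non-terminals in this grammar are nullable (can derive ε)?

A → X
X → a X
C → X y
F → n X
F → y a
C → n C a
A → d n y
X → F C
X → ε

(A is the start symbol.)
{ 'A', 'X' }

A non-terminal is nullable if it can derive ε (the empty string): either it has an ε-production, or it has a production whose right-hand side consists entirely of nullable non-terminals.

ε-productions: X → ε
So X is immediately nullable.
A → X: every symbol on the right is nullable, so A is nullable too.
No further non-terminal can be added: every production for the remaining non-terminals contains a terminal or a non-nullable non-terminal.
Nullable = { 'A', 'X' }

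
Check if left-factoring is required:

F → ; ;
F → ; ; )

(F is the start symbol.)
Left-factoring is needed when two productions for the same non-terminal
share a common prefix on the right-hand side.

Productions for F:
  F → ; ;
  F → ; ; )

Found common prefix '; ;' in productions for F

Answer: Yes, F has productions with common prefix '; ;'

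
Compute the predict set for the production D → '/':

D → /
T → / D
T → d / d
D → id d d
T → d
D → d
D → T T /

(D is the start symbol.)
{ '/' }

PREDICT(D → '/') = (FIRST(RHS) \ {ε}) ∪ (FOLLOW(D) if ε ∈ FIRST(RHS), i.e. RHS ⇒* ε)
FIRST('/') = { '/' }
ε ∉ FIRST('/'), so FOLLOW(D) is not added.
PREDICT(D → '/') = { '/' }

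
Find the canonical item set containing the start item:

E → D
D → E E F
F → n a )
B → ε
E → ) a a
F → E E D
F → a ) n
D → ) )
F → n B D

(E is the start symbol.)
First, augment the grammar with E' → E
I₀ = CLOSURE({ [E' → . E] }):
  [E' → . E] has the dot before E: add [E → . D], [E → . ) a a]
  [E → . D] has the dot before D: add [D → . E E F], [D → . ) )]
No further items can be added.

I₀ = { [D → . ) )], [D → . E E F], [E → . ) a a], [E → . D], [E' → . E] }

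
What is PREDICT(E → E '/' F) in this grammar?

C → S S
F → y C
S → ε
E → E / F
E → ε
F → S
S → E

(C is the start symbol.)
{ '/' }

PREDICT(E → E '/' F) = (FIRST(RHS) \ {ε}) ∪ (FOLLOW(E) if ε ∈ FIRST(RHS), i.e. RHS ⇒* ε)
FIRST(E) = { '/', ε }
FIRST(E '/' F) = { '/' }
ε ∉ FIRST(E '/' F), so FOLLOW(E) is not added.
PREDICT(E → E '/' F) = { '/' }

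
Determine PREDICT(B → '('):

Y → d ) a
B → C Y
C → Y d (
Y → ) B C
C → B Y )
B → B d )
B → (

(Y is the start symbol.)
PREDICT(B → '(') = (FIRST(RHS) \ {ε}) ∪ (FOLLOW(B) if ε ∈ FIRST(RHS), i.e. RHS ⇒* ε)
FIRST('(') = { '(' }
ε ∉ FIRST('('), so FOLLOW(B) is not added.
PREDICT(B → '(') = { '(' }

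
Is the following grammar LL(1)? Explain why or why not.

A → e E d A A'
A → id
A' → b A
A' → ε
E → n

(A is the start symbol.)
A grammar is LL(1) if for each non-terminal N with multiple productions, the predict sets of those productions are pairwise disjoint, where PREDICT(N → α) = (FIRST(α) \ {ε}) ∪ (FOLLOW(N) if α ⇒* ε).

Relevant sets:
  FOLLOW(A') = { $, 'b' }

For A:
  PREDICT(A → e E d A A') = { 'e' }
  PREDICT(A → id) = { 'id' }
For A':
  PREDICT(A' → b A) = { 'b' }
  PREDICT(A' → ε) = { $, 'b' }
E has a single production, so nothing to check there.

Conflict found: Predict set conflict for A': { 'b' }
The grammar is NOT LL(1).

Answer: No. Predict set conflict for A': { 'b' }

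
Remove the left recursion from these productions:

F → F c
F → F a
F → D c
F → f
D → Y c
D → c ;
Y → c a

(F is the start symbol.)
F → D c F'
F → f F'
F' → c F'
F' → a F'
F' → ε
D → Y c
D → c ;
Y → c a

F is directly left-recursive. The standard transformation for
  A → A α₁ | ... | A α_m | β₁ | ... | β_n
is
  A  → β₁ A' | ... | β_n A'
  A' → α₁ A' | ... | α_m A' | ε

F → D c becomes F → D c F'
F → f becomes F → f F'
F → F c becomes F' → c F'
F → F a becomes F' → a F'
Add F' → ε

Productions for other non-terminals are unchanged:
  D → Y c
  D → c ;
  Y → c a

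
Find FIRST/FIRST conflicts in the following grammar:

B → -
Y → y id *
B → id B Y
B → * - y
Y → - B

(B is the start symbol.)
Productions for B:
  B → -: FIRST = { '-' }
  B → id B Y: FIRST = { 'id' }
  B → * - y: FIRST = { '*' }
Productions for Y:
  Y → y id *: FIRST = { 'y' }
  Y → - B: FIRST = { '-' }

All alternatives of each non-terminal have pairwise disjoint FIRST sets.

Answer: No FIRST/FIRST conflicts.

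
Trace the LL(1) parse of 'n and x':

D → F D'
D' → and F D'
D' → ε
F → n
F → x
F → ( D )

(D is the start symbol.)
Stack is shown with the top on the left.

Stack       Input      Action
-----------------------------
D $         n and x $  output D → F D'
F D' $      n and x $  output F → n
n D' $      n and x $  match 'n'
D' $        and x $    output D' → and F D'
and F D' $  and x $    match 'and'
F D' $      x $        output F → x
x D' $      x $        match 'x'
D' $        $          output D' → ε
$           $          accept

The string is accepted.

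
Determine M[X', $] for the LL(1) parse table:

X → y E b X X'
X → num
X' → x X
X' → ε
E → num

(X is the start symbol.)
To find M[X', $], we find productions for X' where $ is in the predict set (PREDICT(N → α) = (FIRST(α) \ {ε}) ∪ (FOLLOW(N) if α ⇒* ε)).

Relevant sets:
  FOLLOW(X') = { $, 'x' }

X' → x X: PREDICT = { 'x' }
X' → ε: PREDICT = { $, 'x' }
  $ is in predict set, so this production goes in M[X', $]

M[X', $] = X' → ε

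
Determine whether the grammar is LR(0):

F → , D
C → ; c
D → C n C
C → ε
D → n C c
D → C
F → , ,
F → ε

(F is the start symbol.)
A grammar is LR(0) if no state in the canonical LR(0) collection has:
  - both a shift item (dot before a terminal) and a complete item (shift-reduce conflict), or
  - two or more complete items (reduce-reduce conflict; the accept item [F' → F .] counts as a complete item here).

Augment with F' → F and build the canonical LR(0) collection (I0 = CLOSURE({[F' → . F]}), then GOTO on every symbol after a dot until no new states appear). It has 13 states:
  I0: { [F → . , ,], [F → . , D], [F → .], [F' → . F] }  — shift, reduce
  I1: { [C → . ; c], [C → .], [D → . C n C], [D → . C], [D → . n C c], [F → , . ,], [F → , . D] }  — shift, reduce
  I2: { [F' → F .] }  — accept
  I3: { [F → , , .] }  — reduce
  I4: { [C → ; . c] }  — shift
  I5: { [D → C . n C], [D → C .] }  — shift, reduce
  I6: { [F → , D .] }  — reduce
  I7: { [C → . ; c], [C → .], [D → n . C c] }  — shift, reduce
  I8: { [D → n C . c] }  — shift
  I9: { [D → n C c .] }  — reduce
  I10: { [C → . ; c], [C → .], [D → C n . C] }  — shift, reduce
  I11: { [D → C n C .] }  — reduce
  I12: { [C → ; c .] }  — reduce

Conflict in state I0:
  Shift-reduce conflict between [F → .] and [F → . , ,]
So the grammar is NOT LR(0).

Answer: No. Shift-reduce conflict between [F → .] and [F → . , ,]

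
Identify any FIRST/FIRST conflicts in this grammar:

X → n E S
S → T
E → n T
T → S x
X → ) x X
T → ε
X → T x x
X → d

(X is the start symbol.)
A FIRST/FIRST conflict occurs when two productions N → α and N → β for the same non-terminal have FIRST(α) ∩ FIRST(β) ≠ ∅ (with ε ∈ FIRST of a nullable right-hand side, so two nullable alternatives also conflict).

FIRST sets of the non-terminals at (or reachable through a nullable prefix from) the front of some alternative:
  FIRST(T) = { 'x', ε }
  FIRST(S) = { 'x', ε }

Productions for X:
  X → n E S: FIRST = { 'n' }
  X → ) x X: FIRST = { ')' }
  X → T x x: FIRST = { 'x' }
  X → d: FIRST = { 'd' }
Productions for T:
  T → S x: FIRST = { 'x' }
  T → ε: FIRST = { ε }
S, E have only one production, so no FIRST/FIRST conflict is possible there.

All alternatives of each non-terminal have pairwise disjoint FIRST sets.

Answer: No FIRST/FIRST conflicts.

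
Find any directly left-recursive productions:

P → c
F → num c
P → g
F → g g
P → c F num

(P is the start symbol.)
Direct left recursion occurs when N → N α for some non-terminal N (the right-hand side begins with the left-hand side itself).

P → c: starts with c
F → num c: starts with num
P → g: starts with g
F → g g: starts with g
P → c F num: starts with c

No direct left recursion found.

Answer: No direct left recursion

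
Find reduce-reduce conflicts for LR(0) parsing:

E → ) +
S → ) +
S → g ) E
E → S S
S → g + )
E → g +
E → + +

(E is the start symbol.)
A reduce-reduce conflict occurs when an LR(0) state has two complete items [A → α .] and [B → β .] — both call for a reduction, and with no lookahead the parser cannot choose between them.

Augment with E' → E and build the canonical LR(0) collection (I0 = CLOSURE({[E' → . E]}), then GOTO on every symbol after a dot until no new states appear). It has 17 states:
  I0: { [E → . ) +], [E → . + +], [E → . S S], [E → . g +], [E' → . E], [S → . ) +], [S → . g ) E], [S → . g + )] }  — shift
  I1: { [E → ) . +], [S → ) . +] }  — shift
  I2: { [E → + . +] }  — shift
  I3: { [E' → E .] }  — accept
  I4: { [E → S . S], [S → . ) +], [S → . g ) E], [S → . g + )] }  — shift
  I5: { [E → g . +], [S → g . ) E], [S → g . + )] }  — shift
  I6: { [E → . ) +], [E → . + +], [E → . S S], [E → . g +], [S → . ) +], [S → . g ) E], [S → . g + )], [S → g ) . E] }  — shift
  I7: { [E → g + .], [S → g + . )] }  — shift, reduce
  I8: { [S → g + ) .] }  — reduce
  I9: { [S → g ) E .] }  — reduce
  I10: { [S → ) . +] }  — shift
  I11: { [E → S S .] }  — reduce
  I12: { [S → g . ) E], [S → g . + )] }  — shift
  I13: { [S → g + . )] }  — shift
  I14: { [S → ) + .] }  — reduce
  I15: { [E → + + .] }  — reduce
  I16: { [E → ) + .], [S → ) + .] }  — 2 reduces

I16 contains complete items [E → ) + .], [S → ) + .] — reduce-reduce conflict.

Answer: Yes — I16: [E → ) + .] vs [S → ) + .]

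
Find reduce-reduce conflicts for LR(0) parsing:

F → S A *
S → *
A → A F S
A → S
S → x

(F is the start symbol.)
Yes — I7: [F → S A * .] vs [S → * .]

A reduce-reduce conflict occurs when an LR(0) state has two complete items [A → α .] and [B → β .] — both call for a reduction, and with no lookahead the parser cannot choose between them.

Augment with F' → F and build the canonical LR(0) collection (I0 = CLOSURE({[F' → . F]}), then GOTO on every symbol after a dot until no new states appear). It has 10 states:
  I0: { [F → . S A *], [F' → . F], [S → . *], [S → . x] }  — shift
  I1: { [S → * .] }  — reduce
  I2: { [F' → F .] }  — accept
  I3: { [A → . A F S], [A → . S], [F → S . A *], [S → . *], [S → . x] }  — shift
  I4: { [S → x .] }  — reduce
  I5: { [A → A . F S], [F → . S A *], [F → S A . *], [S → . *], [S → . x] }  — shift
  I6: { [A → S .] }  — reduce
  I7: { [F → S A * .], [S → * .] }  — 2 reduces
  I8: { [A → A F . S], [S → . *], [S → . x] }  — shift
  I9: { [A → A F S .] }  — reduce

I7 contains complete items [F → S A * .], [S → * .] — reduce-reduce conflict.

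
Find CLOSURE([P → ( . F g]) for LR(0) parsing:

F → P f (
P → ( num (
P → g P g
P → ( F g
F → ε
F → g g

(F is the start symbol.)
{ [F → . P f (], [F → . g g], [F → .], [P → ( . F g], [P → . ( F g], [P → . ( num (], [P → . g P g] }

To compute CLOSURE, for each item [A → α.Bβ] where B is a non-terminal, add [B → .γ] for all productions B → γ; repeat for the newly added items until nothing changes.

Start with: [P → ( . F g]
  [P → ( . F g] has the dot before F: add [F → . P f (], [F → .], [F → . g g]
  [F → . P f (] has the dot before P: add [P → . ( num (], [P → . g P g], [P → . ( F g]
No further items can be added.

CLOSURE = { [F → . P f (], [F → . g g], [F → .], [P → ( . F g], [P → . ( F g], [P → . ( num (], [P → . g P g] }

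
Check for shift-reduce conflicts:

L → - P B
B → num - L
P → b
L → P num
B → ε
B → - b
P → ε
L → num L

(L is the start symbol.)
Yes — I0: [P → .] vs [L → . - P B]; I1: [P → .] vs [P → . b]; I5: [P → .] vs [L → . - P B]; I8: [B → .] vs [B → . - b]; I12: [P → .] vs [L → . - P B]

A shift-reduce conflict occurs when an LR(0) state has both:
  - a complete (reduce) item [A → α .] (dot at the end), and
  - a shift item [B → β . c γ] (dot before a terminal).

Augment with L' → L and build the canonical LR(0) collection (I0 = CLOSURE({[L' → . L]}), then GOTO on every symbol after a dot until no new states appear). It has 15 states:
  I0: { [L → . - P B], [L → . P num], [L → . num L], [L' → . L], [P → . b], [P → .] }  — shift, reduce
  I1: { [L → - . P B], [P → . b], [P → .] }  — shift, reduce
  I2: { [L' → L .] }  — accept
  I3: { [L → P . num] }  — shift
  I4: { [P → b .] }  — reduce
  I5: { [L → . - P B], [L → . P num], [L → . num L], [L → num . L], [P → . b], [P → .] }  — shift, reduce
  I6: { [L → num L .] }  — reduce
  I7: { [L → P num .] }  — reduce
  I8: { [B → . - b], [B → . num - L], [B → .], [L → - P . B] }  — shift, reduce
  I9: { [B → - . b] }  — shift
  I10: { [L → - P B .] }  — reduce
  I11: { [B → num . - L] }  — shift
  I12: { [B → num - . L], [L → . - P B], [L → . P num], [L → . num L], [P → . b], [P → .] }  — shift, reduce
  I13: { [B → num - L .] }  — reduce
  I14: { [B → - b .] }  — reduce

I0 contains reduce item [P → .] and shift items [L → . - P B], [L → . num L], [P → . b] — shift-reduce conflict.
I1 contains reduce item [P → .] and shift item [P → . b] — shift-reduce conflict.
I5 contains reduce item [P → .] and shift items [L → . - P B], [L → . num L], [P → . b] — shift-reduce conflict.
I8 contains reduce item [B → .] and shift items [B → . - b], [B → . num - L] — shift-reduce conflict.
I12 contains reduce item [P → .] and shift items [L → . - P B], [L → . num L], [P → . b] — shift-reduce conflict.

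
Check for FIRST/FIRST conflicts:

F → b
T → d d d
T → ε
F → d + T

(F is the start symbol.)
No FIRST/FIRST conflicts.

A FIRST/FIRST conflict occurs when two productions N → α and N → β for the same non-terminal have FIRST(α) ∩ FIRST(β) ≠ ∅ (with ε ∈ FIRST of a nullable right-hand side, so two nullable alternatives also conflict).

Productions for F:
  F → b: FIRST = { 'b' }
  F → d + T: FIRST = { 'd' }
Productions for T:
  T → d d d: FIRST = { 'd' }
  T → ε: FIRST = { ε }

All alternatives of each non-terminal have pairwise disjoint FIRST sets.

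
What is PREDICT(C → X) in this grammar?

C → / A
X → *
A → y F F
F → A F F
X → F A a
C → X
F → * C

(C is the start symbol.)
{ '*', 'y' }

PREDICT(C → X) = (FIRST(RHS) \ {ε}) ∪ (FOLLOW(C) if ε ∈ FIRST(RHS), i.e. RHS ⇒* ε)
FIRST(X) = { '*', 'y' }
FIRST(X) = { '*', 'y' }
ε ∉ FIRST(X), so FOLLOW(C) is not added.
PREDICT(C → X) = { '*', 'y' }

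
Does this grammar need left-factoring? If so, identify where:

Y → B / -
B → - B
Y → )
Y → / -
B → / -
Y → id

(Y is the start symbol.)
No, left-factoring is not needed

Left-factoring is needed when two productions for the same non-terminal
share a common prefix on the right-hand side.

Productions for Y:
  Y → B / -
  Y → )
  Y → / -
  Y → id
Productions for B:
  B → - B
  B → / -

No common prefixes found.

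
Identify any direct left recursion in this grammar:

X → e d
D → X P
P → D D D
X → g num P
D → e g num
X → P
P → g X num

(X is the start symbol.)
Direct left recursion occurs when N → N α for some non-terminal N (the right-hand side begins with the left-hand side itself).

X → e d: starts with e
D → X P: starts with X
P → D D D: starts with D
X → g num P: starts with g
D → e g num: starts with e
X → P: starts with P
P → g X num: starts with g

No direct left recursion found.

Answer: No direct left recursion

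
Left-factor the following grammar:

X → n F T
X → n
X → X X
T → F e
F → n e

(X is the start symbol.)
X → n X'
X' → F T
X' → ε
X → X X
T → F e
F → n e

Left-factoring transforms A → αβ₁ | αβ₂ into A → αA' and A' → β₁ | β₂
(α is the longest common prefix among the alternatives). Repeat until
no nonterminal has two alternatives with a common prefix.

Round 1: X has alternatives sharing prefix 'n'. Introduce X': X → n X'
  Add: X' → F T
  Add: X' → ε

No remaining common prefixes — done.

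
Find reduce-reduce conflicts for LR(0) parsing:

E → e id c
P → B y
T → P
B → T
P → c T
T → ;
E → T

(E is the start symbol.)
Yes — I5: [B → T .] vs [E → T .]; I10: [B → T .] vs [P → c T .]

A reduce-reduce conflict occurs when an LR(0) state has two complete items [A → α .] and [B → β .] — both call for a reduction, and with no lookahead the parser cannot choose between them.

Augment with E' → E and build the canonical LR(0) collection (I0 = CLOSURE({[E' → . E]}), then GOTO on every symbol after a dot until no new states appear). It has 12 states:
  I0: { [B → . T], [E → . T], [E → . e id c], [E' → . E], [P → . B y], [P → . c T], [T → . ;], [T → . P] }  — shift
  I1: { [T → ; .] }  — reduce
  I2: { [P → B . y] }  — shift
  I3: { [E' → E .] }  — accept
  I4: { [T → P .] }  — reduce
  I5: { [B → T .], [E → T .] }  — 2 reduces
  I6: { [B → . T], [P → . B y], [P → . c T], [P → c . T], [T → . ;], [T → . P] }  — shift
  I7: { [E → e . id c] }  — shift
  I8: { [E → e id . c] }  — shift
  I9: { [E → e id c .] }  — reduce
  I10: { [B → T .], [P → c T .] }  — 2 reduces
  I11: { [P → B y .] }  — reduce

I5 contains complete items [B → T .], [E → T .] — reduce-reduce conflict.
I10 contains complete items [B → T .], [P → c T .] — reduce-reduce conflict.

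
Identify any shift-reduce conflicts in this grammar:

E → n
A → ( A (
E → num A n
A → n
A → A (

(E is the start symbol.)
A shift-reduce conflict occurs when an LR(0) state has both:
  - a complete (reduce) item [A → α .] (dot at the end), and
  - a shift item [B → β . c γ] (dot before a terminal).

Augment with E' → E and build the canonical LR(0) collection (I0 = CLOSURE({[E' → . E]}), then GOTO on every symbol after a dot until no new states appear). It has 11 states:
  I0: { [E → . n], [E → . num A n], [E' → . E] }  — shift
  I1: { [E' → E .] }  — accept
  I2: { [E → n .] }  — reduce
  I3: { [A → . ( A (], [A → . A (], [A → . n], [E → num . A n] }  — shift
  I4: { [A → ( . A (], [A → . ( A (], [A → . A (], [A → . n] }  — shift
  I5: { [A → A . (], [E → num A . n] }  — shift
  I6: { [A → n .] }  — reduce
  I7: { [A → A ( .] }  — reduce
  I8: { [E → num A n .] }  — reduce
  I9: { [A → ( A . (], [A → A . (] }  — shift
  I10: { [A → ( A ( .], [A → A ( .] }  — 2 reduces

No state contains both a complete item and a shift item.

Answer: No shift-reduce conflicts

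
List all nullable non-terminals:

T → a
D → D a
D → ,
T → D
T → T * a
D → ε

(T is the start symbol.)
ε-productions: D → ε
So D is immediately nullable.
T → D: every symbol on the right is nullable, so T is nullable too.
Every non-terminal is now nullable.
Nullable = { 'D', 'T' }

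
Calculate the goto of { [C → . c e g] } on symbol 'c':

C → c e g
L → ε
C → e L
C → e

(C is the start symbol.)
{ [C → c . e g] }

GOTO(I, 'c') = CLOSURE({ [A → αX.β] : [A → α.Xβ] ∈ I, X = 'c' })

Items with dot before 'c', with the dot advanced:
  [C → . c e g] → [C → c . e g]
Closure adds nothing (no advanced item has the dot before a non-terminal).

GOTO = { [C → c . e g] }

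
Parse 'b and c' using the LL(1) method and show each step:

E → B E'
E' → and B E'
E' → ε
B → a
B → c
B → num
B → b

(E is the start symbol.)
LL(1) parsing maintains a stack (initially the start symbol over $) and the input. At each step: if the stack top is a terminal, match it against the current input token; if it is a non-terminal N, replace it with the RHS of M[N, lookahead] (the unique production whose predict set contains the lookahead).

Stack is shown with the top on the left.

Stack       Input      Action
-----------------------------
E $         b and c $  output E → B E'
B E' $      b and c $  output B → b
b E' $      b and c $  match 'b'
E' $        and c $    output E' → and B E'
and B E' $  and c $    match 'and'
B E' $      c $        output B → c
c E' $      c $        match 'c'
E' $        $          output E' → ε
$           $          accept

The string is accepted.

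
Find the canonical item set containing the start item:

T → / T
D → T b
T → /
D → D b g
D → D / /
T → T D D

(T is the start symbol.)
{ [T → . / T], [T → . /], [T → . T D D], [T' → . T] }

First, augment the grammar with T' → T
I₀ = CLOSURE({ [T' → . T] }):
  [T' → . T] has the dot before T: add [T → . / T], [T → . /], [T → . T D D]
No further items can be added.

I₀ = { [T → . / T], [T → . /], [T → . T D D], [T' → . T] }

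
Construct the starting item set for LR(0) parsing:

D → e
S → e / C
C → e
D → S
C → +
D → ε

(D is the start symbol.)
{ [D → . S], [D → . e], [D → .], [D' → . D], [S → . e / C] }

First, augment the grammar with D' → D
I₀ = CLOSURE({ [D' → . D] }):
  [D' → . D] has the dot before D: add [D → . e], [D → . S], [D → .]
  [D → . S] has the dot before S: add [S → . e / C]
No further items can be added.

I₀ = { [D → . S], [D → . e], [D → .], [D' → . D], [S → . e / C] }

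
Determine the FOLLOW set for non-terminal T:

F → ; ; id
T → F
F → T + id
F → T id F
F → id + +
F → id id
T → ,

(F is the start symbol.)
{ '+', 'id' }

To compute FOLLOW(T), find every occurrence of T on a right-hand side N → α T β: add FIRST(β) \ {ε}, and if β is empty or nullable also add FOLLOW(N). Iterate to a fixed point.

In F → T + id: T is followed by '+' id, add FIRST('+' id) \ {ε} = { '+' }
In F → T id F: T is followed by id F, add FIRST(id F) \ {ε} = { 'id' }

Taking the union: FOLLOW(T) = { '+', 'id' }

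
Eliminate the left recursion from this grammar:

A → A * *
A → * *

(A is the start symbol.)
A is directly left-recursive. The standard transformation for
  A → A α₁ | ... | A α_m | β₁ | ... | β_n
is
  A  → β₁ A' | ... | β_n A'
  A' → α₁ A' | ... | α_m A' | ε

A → * * becomes A → * * A'
A → A * * becomes A' → * * A'
Add A' → ε

Resulting grammar:
A → * * A'
A' → * * A'
A' → ε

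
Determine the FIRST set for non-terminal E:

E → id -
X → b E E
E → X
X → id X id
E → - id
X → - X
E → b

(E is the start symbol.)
To compute FIRST(E), examine every production with E on the left-hand side, reading each right-hand side left to right until a non-nullable symbol is reached.

FIRST sets of the other non-terminals involved (by the same procedure, iterated to a fixed point):
  FIRST(X) = { '-', 'b', 'id' }

From E → id -:
  - id is a terminal: add 'id' and stop
From E → X:
  - X is a non-terminal: add FIRST(X) \ {ε} = { '-', 'b', 'id' }
    X is not nullable, so stop
From E → - id:
  - '-' is a terminal: add '-' and stop
From E → b:
  - b is a terminal: add 'b' and stop

Collecting: FIRST(E) = { '-', 'b', 'id' }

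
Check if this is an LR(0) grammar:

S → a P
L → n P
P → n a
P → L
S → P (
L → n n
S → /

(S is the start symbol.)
Augment with S' → S and build the canonical LR(0) collection (I0 = CLOSURE({[S' → . S]}), then GOTO on every symbol after a dot until no new states appear). It has 12 states:
  I0: { [L → . n P], [L → . n n], [P → . L], [P → . n a], [S → . /], [S → . P (], [S → . a P], [S' → . S] }  — shift
  I1: { [S → / .] }  — reduce
  I2: { [P → L .] }  — reduce
  I3: { [S → P . (] }  — shift
  I4: { [S' → S .] }  — accept
  I5: { [L → . n P], [L → . n n], [P → . L], [P → . n a], [S → a . P] }  — shift
  I6: { [L → . n P], [L → . n n], [L → n . P], [L → n . n], [P → . L], [P → . n a], [P → n . a] }  — shift
  I7: { [L → n P .] }  — reduce
  I8: { [P → n a .] }  — reduce
  I9: { [L → . n P], [L → . n n], [L → n . P], [L → n . n], [L → n n .], [P → . L], [P → . n a], [P → n . a] }  — shift, reduce
  I10: { [S → a P .] }  — reduce
  I11: { [S → P ( .] }  — reduce

Conflict in state I9:
  Shift-reduce conflict between [L → n n .] and [L → . n P]
So the grammar is NOT LR(0).

Answer: No. Shift-reduce conflict between [L → n n .] and [L → . n P]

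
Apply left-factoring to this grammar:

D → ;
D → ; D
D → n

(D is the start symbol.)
Left-factoring transforms A → αβ₁ | αβ₂ into A → αA' and A' → β₁ | β₂
(α is the longest common prefix among the alternatives). Repeat until
no nonterminal has two alternatives with a common prefix.

Round 1: D has alternatives sharing prefix ';'. Introduce D': D → ; D'
  Add: D' → ε
  Add: D' → D

No remaining common prefixes — done.

Resulting grammar:
D → ; D'
D' → ε
D' → D
D → n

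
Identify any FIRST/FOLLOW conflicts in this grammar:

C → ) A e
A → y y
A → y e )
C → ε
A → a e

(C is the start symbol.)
No FIRST/FOLLOW conflicts.

Nullable non-terminals: C.

C: nullable alternative(s) C → ε; FOLLOW(C) = { $ }
  C → ) A e: FIRST \ {ε} = { ')' } — disjoint from FOLLOW(C)
  C → ε: FIRST \ {ε} = { } — this is the only nullable alternative, skip

A has no nullable alternative, so no FIRST/FOLLOW check is needed there.

No FIRST/FOLLOW conflicts found.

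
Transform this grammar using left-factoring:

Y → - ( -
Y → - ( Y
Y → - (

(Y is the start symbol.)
Left-factoring transforms A → αβ₁ | αβ₂ into A → αA' and A' → β₁ | β₂
(α is the longest common prefix among the alternatives). Repeat until
no nonterminal has two alternatives with a common prefix.

Round 1: Y has alternatives sharing prefix '- ('. Introduce Y': Y → - ( Y'
  Add: Y' → -
  Add: Y' → Y
  Add: Y' → ε

No remaining common prefixes — done.

Resulting grammar:
Y → - ( Y'
Y' → -
Y' → Y
Y' → ε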